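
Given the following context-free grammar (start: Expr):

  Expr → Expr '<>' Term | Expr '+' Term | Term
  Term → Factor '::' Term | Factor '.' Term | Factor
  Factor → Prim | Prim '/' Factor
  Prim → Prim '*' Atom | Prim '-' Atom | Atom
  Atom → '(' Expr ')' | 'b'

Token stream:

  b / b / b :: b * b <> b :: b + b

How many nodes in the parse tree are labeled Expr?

3

[Expr [Expr [Expr [Term [Factor [Prim [Atom b]] / [Factor [Prim [Atom b]] / [Factor [Prim [Atom b]]]]] :: [Term [Factor [Prim [Prim [Atom b]] * [Atom b]]]]]] <> [Term [Factor [Prim [Atom b]]] :: [Term [Factor [Prim [Atom b]]]]]] + [Term [Factor [Prim [Atom b]]]]]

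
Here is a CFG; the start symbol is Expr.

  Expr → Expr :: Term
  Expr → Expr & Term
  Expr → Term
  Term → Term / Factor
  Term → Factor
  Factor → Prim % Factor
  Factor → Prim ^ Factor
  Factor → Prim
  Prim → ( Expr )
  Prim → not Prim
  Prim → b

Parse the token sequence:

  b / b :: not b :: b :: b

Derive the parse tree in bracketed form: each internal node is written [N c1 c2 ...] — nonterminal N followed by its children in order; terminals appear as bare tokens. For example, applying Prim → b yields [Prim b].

[Expr [Expr [Expr [Expr [Term [Term [Factor [Prim b]]] / [Factor [Prim b]]]] :: [Term [Factor [Prim not [Prim b]]]]] :: [Term [Factor [Prim b]]]] :: [Term [Factor [Prim b]]]]

Expr
Expr :: Term
Expr :: Term :: Term
Expr :: Term :: Term :: Term
Term :: Term :: Term :: Term
Term / Factor :: Term :: Term :: Term
Factor / Factor :: Term :: Term :: Term
Prim / Factor :: Term :: Term :: Term
b / Factor :: Term :: Term :: Term
b / Prim :: Term :: Term :: Term
b / b :: Term :: Term :: Term
b / b :: Factor :: Term :: Term
b / b :: Prim :: Term :: Term
b / b :: not Prim :: Term :: Term
b / b :: not b :: Term :: Term
b / b :: not b :: Factor :: Term
b / b :: not b :: Prim :: Term
b / b :: not b :: b :: Term
b / b :: not b :: b :: Factor
b / b :: not b :: b :: Prim
b / b :: not b :: b :: b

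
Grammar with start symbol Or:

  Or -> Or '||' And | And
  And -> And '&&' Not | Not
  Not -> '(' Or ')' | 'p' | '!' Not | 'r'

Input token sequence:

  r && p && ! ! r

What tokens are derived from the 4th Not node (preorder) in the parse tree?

[Or [And [And [And [Not r]] && [Not p]] && [Not ! [Not ! [Not r]]]]]

! r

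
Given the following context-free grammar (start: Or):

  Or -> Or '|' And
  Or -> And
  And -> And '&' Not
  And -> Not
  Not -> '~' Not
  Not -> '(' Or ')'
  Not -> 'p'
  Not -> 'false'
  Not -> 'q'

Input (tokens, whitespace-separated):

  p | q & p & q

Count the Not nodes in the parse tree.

4

[Or [Or [And [Not p]]] | [And [And [And [Not q]] & [Not p]] & [Not q]]]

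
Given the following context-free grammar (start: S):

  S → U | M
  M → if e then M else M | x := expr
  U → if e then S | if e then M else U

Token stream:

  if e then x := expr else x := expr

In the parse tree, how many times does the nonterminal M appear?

[S [M if e then [M x := expr] else [M x := expr]]]

3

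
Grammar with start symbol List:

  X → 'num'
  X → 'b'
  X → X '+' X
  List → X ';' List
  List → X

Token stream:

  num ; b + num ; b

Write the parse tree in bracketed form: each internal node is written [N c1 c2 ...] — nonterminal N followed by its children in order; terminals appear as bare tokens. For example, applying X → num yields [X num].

List
X ; List
num ; List
num ; X ; List
num ; X + X ; List
num ; b + X ; List
num ; b + num ; List
num ; b + num ; X
num ; b + num ; b

[List [X num] ; [List [X [X b] + [X num]] ; [List [X b]]]]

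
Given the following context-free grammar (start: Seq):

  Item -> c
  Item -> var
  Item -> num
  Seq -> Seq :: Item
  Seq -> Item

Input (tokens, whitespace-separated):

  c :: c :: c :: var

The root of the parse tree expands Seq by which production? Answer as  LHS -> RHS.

[Seq [Seq [Seq [Seq [Item c]] :: [Item c]] :: [Item c]] :: [Item var]]

Seq -> Seq :: Item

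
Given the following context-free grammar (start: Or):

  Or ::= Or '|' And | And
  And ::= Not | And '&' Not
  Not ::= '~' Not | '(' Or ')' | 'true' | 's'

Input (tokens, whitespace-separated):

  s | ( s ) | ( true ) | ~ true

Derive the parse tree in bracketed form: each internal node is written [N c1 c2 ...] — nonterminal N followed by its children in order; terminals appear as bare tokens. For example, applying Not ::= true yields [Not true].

[Or [Or [Or [Or [And [Not s]]] | [And [Not ( [Or [And [Not s]]] )]]] | [And [Not ( [Or [And [Not true]]] )]]] | [And [Not ~ [Not true]]]]

Or
Or | And
Or | And | And
Or | And | And | And
And | And | And | And
Not | And | And | And
s | And | And | And
s | Not | And | And
s | ( Or ) | And | And
s | ( And ) | And | And
s | ( Not ) | And | And
s | ( s ) | And | And
s | ( s ) | Not | And
s | ( s ) | ( Or ) | And
s | ( s ) | ( And ) | And
s | ( s ) | ( Not ) | And
s | ( s ) | ( true ) | And
s | ( s ) | ( true ) | Not
s | ( s ) | ( true ) | ~ Not
s | ( s ) | ( true ) | ~ true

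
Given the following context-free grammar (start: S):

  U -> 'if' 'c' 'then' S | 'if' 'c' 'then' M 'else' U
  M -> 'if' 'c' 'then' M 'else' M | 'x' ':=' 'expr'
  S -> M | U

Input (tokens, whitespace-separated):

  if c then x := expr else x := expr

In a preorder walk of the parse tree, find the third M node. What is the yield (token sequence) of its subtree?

[S [M if c then [M x := expr] else [M x := expr]]]

x := expr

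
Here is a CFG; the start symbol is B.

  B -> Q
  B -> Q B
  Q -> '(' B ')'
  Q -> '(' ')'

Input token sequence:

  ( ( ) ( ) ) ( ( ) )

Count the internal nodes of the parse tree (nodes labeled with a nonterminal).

[B [Q ( [B [Q ( )] [B [Q ( )]]] )] [B [Q ( [B [Q ( )]] )]]]

10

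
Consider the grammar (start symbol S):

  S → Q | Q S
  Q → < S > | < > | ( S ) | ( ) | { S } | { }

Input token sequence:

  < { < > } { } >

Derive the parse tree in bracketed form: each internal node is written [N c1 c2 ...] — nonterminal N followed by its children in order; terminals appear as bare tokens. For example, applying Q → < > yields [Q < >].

S
Q
< S >
< Q S >
< { S } S >
< { Q } S >
< { < > } S >
< { < > } Q >
< { < > } { } >

[S [Q < [S [Q { [S [Q < >]] }] [S [Q { }]]] >]]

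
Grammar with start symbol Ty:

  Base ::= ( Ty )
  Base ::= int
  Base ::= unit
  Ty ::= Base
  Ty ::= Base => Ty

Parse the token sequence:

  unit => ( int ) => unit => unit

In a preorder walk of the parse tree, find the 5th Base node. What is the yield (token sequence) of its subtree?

unit

[Ty [Base unit] => [Ty [Base ( [Ty [Base int]] )] => [Ty [Base unit] => [Ty [Base unit]]]]]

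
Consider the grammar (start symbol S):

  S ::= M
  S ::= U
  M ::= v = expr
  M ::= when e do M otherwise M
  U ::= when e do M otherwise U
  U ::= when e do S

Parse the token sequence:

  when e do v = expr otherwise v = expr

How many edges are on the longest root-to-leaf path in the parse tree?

[S [M when e do [M v = expr] otherwise [M v = expr]]]

3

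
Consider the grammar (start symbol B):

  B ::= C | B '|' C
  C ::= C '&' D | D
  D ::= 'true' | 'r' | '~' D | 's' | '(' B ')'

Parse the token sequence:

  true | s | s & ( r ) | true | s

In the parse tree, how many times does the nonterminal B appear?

[B [B [B [B [B [C [D true]]] | [C [D s]]] | [C [C [D s]] & [D ( [B [C [D r]]] )]]] | [C [D true]]] | [C [D s]]]

6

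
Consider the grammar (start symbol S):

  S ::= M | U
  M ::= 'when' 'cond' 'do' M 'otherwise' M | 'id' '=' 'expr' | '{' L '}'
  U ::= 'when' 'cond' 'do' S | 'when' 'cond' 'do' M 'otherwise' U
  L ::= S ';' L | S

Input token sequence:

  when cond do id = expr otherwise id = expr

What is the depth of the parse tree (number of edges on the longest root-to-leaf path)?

[S [M when cond do [M id = expr] otherwise [M id = expr]]]

3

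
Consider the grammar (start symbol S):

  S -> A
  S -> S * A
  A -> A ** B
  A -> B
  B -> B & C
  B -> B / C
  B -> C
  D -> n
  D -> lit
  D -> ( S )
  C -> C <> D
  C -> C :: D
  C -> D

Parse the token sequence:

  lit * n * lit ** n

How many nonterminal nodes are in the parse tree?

[S [S [S [A [B [C [D lit]]]]] * [A [B [C [D n]]]]] * [A [A [B [C [D lit]]]] ** [B [C [D n]]]]]

19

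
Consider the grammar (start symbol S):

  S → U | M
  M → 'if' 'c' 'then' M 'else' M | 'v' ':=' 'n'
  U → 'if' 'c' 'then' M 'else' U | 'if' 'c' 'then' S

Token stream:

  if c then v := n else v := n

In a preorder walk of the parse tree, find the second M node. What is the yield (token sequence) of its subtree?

v := n

[S [M if c then [M v := n] else [M v := n]]]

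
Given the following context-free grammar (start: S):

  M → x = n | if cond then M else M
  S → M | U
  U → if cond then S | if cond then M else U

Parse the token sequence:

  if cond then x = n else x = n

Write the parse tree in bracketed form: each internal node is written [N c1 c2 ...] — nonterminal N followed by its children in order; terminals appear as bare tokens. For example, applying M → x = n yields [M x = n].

S
M
if cond then M else M
if cond then x = n else M
if cond then x = n else x = n

[S [M if cond then [M x = n] else [M x = n]]]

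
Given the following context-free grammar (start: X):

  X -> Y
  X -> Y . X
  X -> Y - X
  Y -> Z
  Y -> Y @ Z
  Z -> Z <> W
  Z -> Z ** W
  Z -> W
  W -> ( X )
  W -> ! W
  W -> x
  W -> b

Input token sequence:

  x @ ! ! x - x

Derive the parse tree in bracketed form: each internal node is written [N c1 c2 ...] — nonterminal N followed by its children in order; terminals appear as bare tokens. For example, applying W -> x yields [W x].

[X [Y [Y [Z [W x]]] @ [Z [W ! [W ! [W x]]]]] - [X [Y [Z [W x]]]]]

X
Y - X
Y @ Z - X
Z @ Z - X
W @ Z - X
x @ Z - X
x @ W - X
x @ ! W - X
x @ ! ! W - X
x @ ! ! x - X
x @ ! ! x - Y
x @ ! ! x - Z
x @ ! ! x - W
x @ ! ! x - x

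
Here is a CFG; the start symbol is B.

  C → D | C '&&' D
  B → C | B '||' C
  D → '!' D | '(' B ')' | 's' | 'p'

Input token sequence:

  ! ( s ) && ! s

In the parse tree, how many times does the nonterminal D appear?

[B [C [C [D ! [D ( [B [C [D s]]] )]]] && [D ! [D s]]]]

5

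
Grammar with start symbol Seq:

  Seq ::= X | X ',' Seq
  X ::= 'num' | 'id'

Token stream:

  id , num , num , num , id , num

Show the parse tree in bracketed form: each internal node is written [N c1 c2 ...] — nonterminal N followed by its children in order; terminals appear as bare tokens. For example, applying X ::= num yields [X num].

[Seq [X id] , [Seq [X num] , [Seq [X num] , [Seq [X num] , [Seq [X id] , [Seq [X num]]]]]]]

Seq
X , Seq
id , Seq
id , X , Seq
id , num , Seq
id , num , X , Seq
id , num , num , Seq
id , num , num , X , Seq
id , num , num , num , Seq
id , num , num , num , X , Seq
id , num , num , num , id , Seq
id , num , num , num , id , X
id , num , num , num , id , num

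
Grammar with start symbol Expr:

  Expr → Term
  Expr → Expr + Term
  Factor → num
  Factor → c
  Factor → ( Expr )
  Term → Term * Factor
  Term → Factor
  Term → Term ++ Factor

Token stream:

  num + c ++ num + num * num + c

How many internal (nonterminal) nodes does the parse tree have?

16

[Expr [Expr [Expr [Expr [Term [Factor num]]] + [Term [Term [Factor c]] ++ [Factor num]]] + [Term [Term [Factor num]] * [Factor num]]] + [Term [Factor c]]]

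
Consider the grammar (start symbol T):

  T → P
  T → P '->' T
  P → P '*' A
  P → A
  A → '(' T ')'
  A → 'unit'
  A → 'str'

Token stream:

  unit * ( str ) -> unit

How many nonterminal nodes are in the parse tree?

[T [P [P [A unit]] * [A ( [T [P [A str]]] )]] -> [T [P [A unit]]]]

11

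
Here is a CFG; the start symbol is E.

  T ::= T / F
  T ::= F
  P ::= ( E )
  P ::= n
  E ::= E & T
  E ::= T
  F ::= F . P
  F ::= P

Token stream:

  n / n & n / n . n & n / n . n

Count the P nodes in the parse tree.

[E [E [E [T [T [F [P n]]] / [F [P n]]]] & [T [T [F [P n]]] / [F [F [P n]] . [P n]]]] & [T [T [F [P n]]] / [F [F [P n]] . [P n]]]]

8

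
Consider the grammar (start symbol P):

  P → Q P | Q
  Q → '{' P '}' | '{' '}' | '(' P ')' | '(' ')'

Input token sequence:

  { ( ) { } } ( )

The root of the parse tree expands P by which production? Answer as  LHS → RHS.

[P [Q { [P [Q ( )] [P [Q { }]]] }] [P [Q ( )]]]

P → Q P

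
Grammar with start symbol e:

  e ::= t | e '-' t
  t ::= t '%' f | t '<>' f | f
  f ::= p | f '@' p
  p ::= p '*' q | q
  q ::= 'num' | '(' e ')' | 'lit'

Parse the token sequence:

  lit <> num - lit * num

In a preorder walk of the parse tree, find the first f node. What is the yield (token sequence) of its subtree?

[e [e [t [t [f [p [q lit]]]] <> [f [p [q num]]]]] - [t [f [p [p [q lit]] * [q num]]]]]

lit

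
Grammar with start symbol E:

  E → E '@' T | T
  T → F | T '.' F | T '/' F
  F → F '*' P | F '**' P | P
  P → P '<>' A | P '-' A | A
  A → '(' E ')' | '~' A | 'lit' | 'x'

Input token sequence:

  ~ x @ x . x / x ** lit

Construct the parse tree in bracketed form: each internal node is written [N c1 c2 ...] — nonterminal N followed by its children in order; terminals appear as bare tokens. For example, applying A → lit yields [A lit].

E
E @ T
T @ T
F @ T
P @ T
A @ T
~ A @ T
~ x @ T
~ x @ T / F
~ x @ T . F / F
~ x @ F . F / F
~ x @ P . F / F
~ x @ A . F / F
~ x @ x . F / F
~ x @ x . P / F
~ x @ x . A / F
~ x @ x . x / F
~ x @ x . x / F ** P
~ x @ x . x / P ** P
~ x @ x . x / A ** P
~ x @ x . x / x ** P
~ x @ x . x / x ** A
~ x @ x . x / x ** lit

[E [E [T [F [P [A ~ [A x]]]]]] @ [T [T [T [F [P [A x]]]] . [F [P [A x]]]] / [F [F [P [A x]]] ** [P [A lit]]]]]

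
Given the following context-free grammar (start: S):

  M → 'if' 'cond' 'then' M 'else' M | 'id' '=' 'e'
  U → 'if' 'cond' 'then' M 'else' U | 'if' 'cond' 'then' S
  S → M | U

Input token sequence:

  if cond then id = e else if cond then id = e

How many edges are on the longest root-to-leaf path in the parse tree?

[S [U if cond then [M id = e] else [U if cond then [S [M id = e]]]]]

5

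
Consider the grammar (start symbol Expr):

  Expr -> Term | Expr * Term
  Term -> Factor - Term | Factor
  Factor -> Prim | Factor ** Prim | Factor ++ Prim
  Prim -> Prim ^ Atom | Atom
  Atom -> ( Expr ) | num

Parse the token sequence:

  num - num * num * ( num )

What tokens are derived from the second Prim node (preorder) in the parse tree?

[Expr [Expr [Expr [Term [Factor [Prim [Atom num]]] - [Term [Factor [Prim [Atom num]]]]]] * [Term [Factor [Prim [Atom num]]]]] * [Term [Factor [Prim [Atom ( [Expr [Term [Factor [Prim [Atom num]]]]] )]]]]]

num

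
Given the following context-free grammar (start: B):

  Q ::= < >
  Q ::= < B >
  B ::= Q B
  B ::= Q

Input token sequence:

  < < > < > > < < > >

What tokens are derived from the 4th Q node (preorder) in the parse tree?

[B [Q < [B [Q < >] [B [Q < >]]] >] [B [Q < [B [Q < >]] >]]]

< < > >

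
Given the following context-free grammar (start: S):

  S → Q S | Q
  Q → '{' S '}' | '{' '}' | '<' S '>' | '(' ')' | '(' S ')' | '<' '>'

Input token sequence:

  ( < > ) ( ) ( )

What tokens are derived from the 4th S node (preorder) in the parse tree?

[S [Q ( [S [Q < >]] )] [S [Q ( )] [S [Q ( )]]]]

( )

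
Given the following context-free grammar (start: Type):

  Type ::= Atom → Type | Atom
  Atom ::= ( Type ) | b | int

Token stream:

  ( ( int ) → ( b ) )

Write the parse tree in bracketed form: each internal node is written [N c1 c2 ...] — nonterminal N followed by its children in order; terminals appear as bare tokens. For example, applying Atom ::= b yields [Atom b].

[Type [Atom ( [Type [Atom ( [Type [Atom int]] )] → [Type [Atom ( [Type [Atom b]] )]]] )]]

Type
Atom
( Type )
( Atom → Type )
( ( Type ) → Type )
( ( Atom ) → Type )
( ( int ) → Type )
( ( int ) → Atom )
( ( int ) → ( Type ) )
( ( int ) → ( Atom ) )
( ( int ) → ( b ) )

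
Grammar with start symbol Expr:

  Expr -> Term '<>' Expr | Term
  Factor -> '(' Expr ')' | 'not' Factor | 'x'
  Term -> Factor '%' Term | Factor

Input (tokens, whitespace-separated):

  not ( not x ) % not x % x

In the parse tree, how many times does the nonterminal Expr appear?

[Expr [Term [Factor not [Factor ( [Expr [Term [Factor not [Factor x]]]] )]] % [Term [Factor not [Factor x]] % [Term [Factor x]]]]]

2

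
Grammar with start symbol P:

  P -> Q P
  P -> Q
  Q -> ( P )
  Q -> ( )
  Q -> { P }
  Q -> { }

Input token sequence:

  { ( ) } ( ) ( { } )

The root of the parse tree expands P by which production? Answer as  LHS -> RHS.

P -> Q P

[P [Q { [P [Q ( )]] }] [P [Q ( )] [P [Q ( [P [Q { }]] )]]]]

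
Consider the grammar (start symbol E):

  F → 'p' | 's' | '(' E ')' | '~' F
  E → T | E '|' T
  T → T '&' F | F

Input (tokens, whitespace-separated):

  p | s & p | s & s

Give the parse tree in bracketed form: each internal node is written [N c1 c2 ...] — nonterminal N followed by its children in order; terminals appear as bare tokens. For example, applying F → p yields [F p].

[E [E [E [T [F p]]] | [T [T [F s]] & [F p]]] | [T [T [F s]] & [F s]]]

E
E | T
E | T | T
T | T | T
F | T | T
p | T | T
p | T & F | T
p | F & F | T
p | s & F | T
p | s & p | T
p | s & p | T & F
p | s & p | F & F
p | s & p | s & F
p | s & p | s & s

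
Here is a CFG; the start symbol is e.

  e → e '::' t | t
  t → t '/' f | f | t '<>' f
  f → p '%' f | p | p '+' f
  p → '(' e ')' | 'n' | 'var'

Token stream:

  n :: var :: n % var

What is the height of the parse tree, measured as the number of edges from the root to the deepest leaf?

[e [e [e [t [f [p n]]]] :: [t [f [p var]]]] :: [t [f [p n] % [f [p var]]]]]

6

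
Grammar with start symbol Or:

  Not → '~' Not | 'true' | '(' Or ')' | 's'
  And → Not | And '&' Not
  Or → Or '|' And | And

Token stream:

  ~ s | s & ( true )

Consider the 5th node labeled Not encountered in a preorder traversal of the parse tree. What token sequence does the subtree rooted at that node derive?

[Or [Or [And [Not ~ [Not s]]]] | [And [And [Not s]] & [Not ( [Or [And [Not true]]] )]]]

true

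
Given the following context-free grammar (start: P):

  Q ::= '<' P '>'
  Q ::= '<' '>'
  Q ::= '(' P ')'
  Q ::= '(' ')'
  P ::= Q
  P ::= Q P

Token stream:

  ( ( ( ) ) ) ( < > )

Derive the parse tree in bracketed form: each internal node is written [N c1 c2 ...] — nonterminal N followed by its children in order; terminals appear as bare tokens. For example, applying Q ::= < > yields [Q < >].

[P [Q ( [P [Q ( [P [Q ( )]] )]] )] [P [Q ( [P [Q < >]] )]]]

P
Q P
( P ) P
( Q ) P
( ( P ) ) P
( ( Q ) ) P
( ( ( ) ) ) P
( ( ( ) ) ) Q
( ( ( ) ) ) ( P )
( ( ( ) ) ) ( Q )
( ( ( ) ) ) ( < > )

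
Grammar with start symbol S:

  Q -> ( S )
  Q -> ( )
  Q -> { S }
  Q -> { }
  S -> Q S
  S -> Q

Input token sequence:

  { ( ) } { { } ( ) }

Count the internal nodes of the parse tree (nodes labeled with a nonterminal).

10

[S [Q { [S [Q ( )]] }] [S [Q { [S [Q { }] [S [Q ( )]]] }]]]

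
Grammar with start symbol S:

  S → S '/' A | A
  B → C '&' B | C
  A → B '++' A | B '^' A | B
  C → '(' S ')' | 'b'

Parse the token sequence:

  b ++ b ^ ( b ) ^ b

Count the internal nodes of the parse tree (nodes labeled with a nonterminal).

[S [A [B [C b]] ++ [A [B [C b]] ^ [A [B [C ( [S [A [B [C b]]]] )]] ^ [A [B [C b]]]]]]]

17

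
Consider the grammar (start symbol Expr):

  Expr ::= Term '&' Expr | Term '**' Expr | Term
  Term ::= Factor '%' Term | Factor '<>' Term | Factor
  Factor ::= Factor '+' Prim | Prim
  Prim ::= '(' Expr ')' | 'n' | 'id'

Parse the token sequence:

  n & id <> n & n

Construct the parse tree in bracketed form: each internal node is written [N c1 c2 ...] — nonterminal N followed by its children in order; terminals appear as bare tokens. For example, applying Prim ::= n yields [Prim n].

[Expr [Term [Factor [Prim n]]] & [Expr [Term [Factor [Prim id]] <> [Term [Factor [Prim n]]]] & [Expr [Term [Factor [Prim n]]]]]]

Expr
Term & Expr
Factor & Expr
Prim & Expr
n & Expr
n & Term & Expr
n & Factor <> Term & Expr
n & Prim <> Term & Expr
n & id <> Term & Expr
n & id <> Factor & Expr
n & id <> Prim & Expr
n & id <> n & Expr
n & id <> n & Term
n & id <> n & Factor
n & id <> n & Prim
n & id <> n & n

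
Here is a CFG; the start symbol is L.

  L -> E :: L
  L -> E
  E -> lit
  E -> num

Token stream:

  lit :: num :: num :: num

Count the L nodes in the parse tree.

4

[L [E lit] :: [L [E num] :: [L [E num] :: [L [E num]]]]]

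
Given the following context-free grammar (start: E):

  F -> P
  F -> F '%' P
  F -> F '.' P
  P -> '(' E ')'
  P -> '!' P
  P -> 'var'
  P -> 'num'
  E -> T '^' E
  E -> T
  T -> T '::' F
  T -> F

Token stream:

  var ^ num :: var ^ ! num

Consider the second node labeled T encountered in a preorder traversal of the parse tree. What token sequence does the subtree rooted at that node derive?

num :: var

[E [T [F [P var]]] ^ [E [T [T [F [P num]]] :: [F [P var]]] ^ [E [T [F [P ! [P num]]]]]]]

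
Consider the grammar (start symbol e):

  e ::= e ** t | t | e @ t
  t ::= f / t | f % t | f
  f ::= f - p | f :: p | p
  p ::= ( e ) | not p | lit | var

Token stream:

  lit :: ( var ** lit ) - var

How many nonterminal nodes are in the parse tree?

16

[e [t [f [f [f [p lit]] :: [p ( [e [e [t [f [p var]]]] ** [t [f [p lit]]]] )]] - [p var]]]]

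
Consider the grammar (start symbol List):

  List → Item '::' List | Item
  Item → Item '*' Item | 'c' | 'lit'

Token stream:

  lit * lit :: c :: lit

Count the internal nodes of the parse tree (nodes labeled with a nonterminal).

[List [Item [Item lit] * [Item lit]] :: [List [Item c] :: [List [Item lit]]]]

8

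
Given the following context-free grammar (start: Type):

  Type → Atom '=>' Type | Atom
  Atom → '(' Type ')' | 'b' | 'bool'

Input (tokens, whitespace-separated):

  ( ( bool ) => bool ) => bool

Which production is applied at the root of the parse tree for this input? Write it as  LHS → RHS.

Type → Atom '=>' Type

[Type [Atom ( [Type [Atom ( [Type [Atom bool]] )] => [Type [Atom bool]]] )] => [Type [Atom bool]]]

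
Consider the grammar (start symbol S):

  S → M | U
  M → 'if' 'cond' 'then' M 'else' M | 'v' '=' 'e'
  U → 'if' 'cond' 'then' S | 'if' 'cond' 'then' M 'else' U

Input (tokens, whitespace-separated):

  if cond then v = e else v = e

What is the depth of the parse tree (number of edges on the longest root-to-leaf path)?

3

[S [M if cond then [M v = e] else [M v = e]]]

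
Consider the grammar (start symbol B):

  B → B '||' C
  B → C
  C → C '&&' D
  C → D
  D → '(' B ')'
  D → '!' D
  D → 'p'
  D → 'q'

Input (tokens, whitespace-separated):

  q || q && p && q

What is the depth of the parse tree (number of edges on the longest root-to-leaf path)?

5

[B [B [C [D q]]] || [C [C [C [D q]] && [D p]] && [D q]]]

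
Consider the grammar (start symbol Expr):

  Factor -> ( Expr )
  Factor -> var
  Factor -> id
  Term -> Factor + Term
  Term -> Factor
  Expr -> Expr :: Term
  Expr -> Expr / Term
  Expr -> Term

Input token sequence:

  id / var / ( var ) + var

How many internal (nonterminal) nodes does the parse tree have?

[Expr [Expr [Expr [Term [Factor id]]] / [Term [Factor var]]] / [Term [Factor ( [Expr [Term [Factor var]]] )] + [Term [Factor var]]]]

14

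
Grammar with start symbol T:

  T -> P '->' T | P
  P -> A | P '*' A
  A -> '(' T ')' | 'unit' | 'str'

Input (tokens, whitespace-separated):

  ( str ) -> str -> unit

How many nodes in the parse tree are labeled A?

[T [P [A ( [T [P [A str]]] )]] -> [T [P [A str]] -> [T [P [A unit]]]]]

4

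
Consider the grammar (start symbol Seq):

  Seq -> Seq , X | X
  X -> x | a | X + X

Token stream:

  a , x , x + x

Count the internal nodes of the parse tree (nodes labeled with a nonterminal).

8

[Seq [Seq [Seq [X a]] , [X x]] , [X [X x] + [X x]]]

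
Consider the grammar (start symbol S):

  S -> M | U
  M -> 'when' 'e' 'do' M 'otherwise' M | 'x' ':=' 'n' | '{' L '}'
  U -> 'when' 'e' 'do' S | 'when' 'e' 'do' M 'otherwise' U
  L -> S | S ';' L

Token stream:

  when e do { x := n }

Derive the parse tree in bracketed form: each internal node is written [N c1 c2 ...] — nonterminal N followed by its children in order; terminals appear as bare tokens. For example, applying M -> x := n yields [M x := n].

S
U
when e do S
when e do M
when e do { L }
when e do { S }
when e do { M }
when e do { x := n }

[S [U when e do [S [M { [L [S [M x := n]]] }]]]]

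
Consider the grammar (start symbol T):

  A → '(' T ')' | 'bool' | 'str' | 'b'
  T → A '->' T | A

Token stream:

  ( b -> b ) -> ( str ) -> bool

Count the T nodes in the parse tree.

[T [A ( [T [A b] -> [T [A b]]] )] -> [T [A ( [T [A str]] )] -> [T [A bool]]]]

6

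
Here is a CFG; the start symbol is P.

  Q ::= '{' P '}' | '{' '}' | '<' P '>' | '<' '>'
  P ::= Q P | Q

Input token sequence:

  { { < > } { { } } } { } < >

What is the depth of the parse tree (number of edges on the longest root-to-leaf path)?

[P [Q { [P [Q { [P [Q < >]] }] [P [Q { [P [Q { }]] }]]] }] [P [Q { }] [P [Q < >]]]]

7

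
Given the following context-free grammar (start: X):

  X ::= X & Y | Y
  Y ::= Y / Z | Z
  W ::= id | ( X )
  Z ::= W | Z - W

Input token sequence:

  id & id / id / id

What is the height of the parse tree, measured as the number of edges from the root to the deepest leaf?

[X [X [Y [Z [W id]]]] & [Y [Y [Y [Z [W id]]] / [Z [W id]]] / [Z [W id]]]]

6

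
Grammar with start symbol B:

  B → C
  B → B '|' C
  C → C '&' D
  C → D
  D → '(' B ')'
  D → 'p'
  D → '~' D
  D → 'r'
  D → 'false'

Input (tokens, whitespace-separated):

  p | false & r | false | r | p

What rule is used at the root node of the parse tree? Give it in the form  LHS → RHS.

B → B '|' C

[B [B [B [B [B [C [D p]]] | [C [C [D false]] & [D r]]] | [C [D false]]] | [C [D r]]] | [C [D p]]]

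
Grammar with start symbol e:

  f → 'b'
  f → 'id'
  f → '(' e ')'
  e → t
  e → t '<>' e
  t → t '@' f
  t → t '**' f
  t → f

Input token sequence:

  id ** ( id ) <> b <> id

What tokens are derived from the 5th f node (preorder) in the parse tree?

[e [t [t [f id]] ** [f ( [e [t [f id]]] )]] <> [e [t [f b]] <> [e [t [f id]]]]]

id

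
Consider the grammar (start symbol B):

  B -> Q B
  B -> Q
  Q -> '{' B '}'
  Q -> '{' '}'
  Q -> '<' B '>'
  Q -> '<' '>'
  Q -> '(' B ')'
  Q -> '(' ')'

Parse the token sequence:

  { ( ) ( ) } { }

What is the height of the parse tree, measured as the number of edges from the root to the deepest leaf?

[B [Q { [B [Q ( )] [B [Q ( )]]] }] [B [Q { }]]]

5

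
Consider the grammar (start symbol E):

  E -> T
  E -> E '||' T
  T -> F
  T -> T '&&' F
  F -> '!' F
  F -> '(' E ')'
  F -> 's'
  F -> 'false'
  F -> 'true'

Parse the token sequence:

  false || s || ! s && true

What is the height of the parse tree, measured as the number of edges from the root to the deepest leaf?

5

[E [E [E [T [F false]]] || [T [F s]]] || [T [T [F ! [F s]]] && [F true]]]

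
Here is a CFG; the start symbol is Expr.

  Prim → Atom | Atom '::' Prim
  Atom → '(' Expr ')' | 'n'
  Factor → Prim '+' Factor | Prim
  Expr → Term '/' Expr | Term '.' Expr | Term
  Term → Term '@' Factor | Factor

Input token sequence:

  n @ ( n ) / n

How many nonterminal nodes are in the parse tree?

[Expr [Term [Term [Factor [Prim [Atom n]]]] @ [Factor [Prim [Atom ( [Expr [Term [Factor [Prim [Atom n]]]]] )]]]] / [Expr [Term [Factor [Prim [Atom n]]]]]]

19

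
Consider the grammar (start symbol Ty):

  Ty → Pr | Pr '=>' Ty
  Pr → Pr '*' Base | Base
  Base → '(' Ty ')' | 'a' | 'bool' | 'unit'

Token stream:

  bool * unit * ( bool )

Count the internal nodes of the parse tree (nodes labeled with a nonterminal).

[Ty [Pr [Pr [Pr [Base bool]] * [Base unit]] * [Base ( [Ty [Pr [Base bool]]] )]]]

10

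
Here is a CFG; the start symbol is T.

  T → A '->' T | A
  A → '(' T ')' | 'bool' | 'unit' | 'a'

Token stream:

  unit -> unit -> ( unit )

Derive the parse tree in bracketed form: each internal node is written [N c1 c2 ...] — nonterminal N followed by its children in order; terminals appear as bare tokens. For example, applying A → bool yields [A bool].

T
A -> T
unit -> T
unit -> A -> T
unit -> unit -> T
unit -> unit -> A
unit -> unit -> ( T )
unit -> unit -> ( A )
unit -> unit -> ( unit )

[T [A unit] -> [T [A unit] -> [T [A ( [T [A unit]] )]]]]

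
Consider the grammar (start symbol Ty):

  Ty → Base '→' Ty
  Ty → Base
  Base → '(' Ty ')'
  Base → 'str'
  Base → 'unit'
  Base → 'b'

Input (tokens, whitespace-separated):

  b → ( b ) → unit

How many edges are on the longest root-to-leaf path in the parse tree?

[Ty [Base b] → [Ty [Base ( [Ty [Base b]] )] → [Ty [Base unit]]]]

5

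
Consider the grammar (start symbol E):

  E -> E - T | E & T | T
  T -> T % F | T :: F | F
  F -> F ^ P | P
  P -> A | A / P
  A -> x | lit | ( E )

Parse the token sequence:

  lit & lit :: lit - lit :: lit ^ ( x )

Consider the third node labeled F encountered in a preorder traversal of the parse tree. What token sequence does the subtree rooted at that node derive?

lit

[E [E [E [T [F [P [A lit]]]]] & [T [T [F [P [A lit]]]] :: [F [P [A lit]]]]] - [T [T [F [P [A lit]]]] :: [F [F [P [A lit]]] ^ [P [A ( [E [T [F [P [A x]]]]] )]]]]]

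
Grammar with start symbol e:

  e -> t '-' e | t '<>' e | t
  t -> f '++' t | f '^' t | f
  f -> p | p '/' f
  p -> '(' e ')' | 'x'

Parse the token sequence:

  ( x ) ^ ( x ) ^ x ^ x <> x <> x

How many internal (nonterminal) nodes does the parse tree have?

[e [t [f [p ( [e [t [f [p x]]]] )]] ^ [t [f [p ( [e [t [f [p x]]]] )]] ^ [t [f [p x]] ^ [t [f [p x]]]]]] <> [e [t [f [p x]]] <> [e [t [f [p x]]]]]]

29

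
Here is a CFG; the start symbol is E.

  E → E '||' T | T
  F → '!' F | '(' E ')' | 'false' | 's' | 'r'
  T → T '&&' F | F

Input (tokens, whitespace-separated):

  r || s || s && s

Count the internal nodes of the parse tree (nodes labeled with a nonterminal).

[E [E [E [T [F r]]] || [T [F s]]] || [T [T [F s]] && [F s]]]

11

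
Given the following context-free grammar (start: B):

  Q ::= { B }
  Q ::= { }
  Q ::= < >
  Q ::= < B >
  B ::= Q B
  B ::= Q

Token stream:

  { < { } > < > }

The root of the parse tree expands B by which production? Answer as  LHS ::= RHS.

[B [Q { [B [Q < [B [Q { }]] >] [B [Q < >]]] }]]

B ::= Q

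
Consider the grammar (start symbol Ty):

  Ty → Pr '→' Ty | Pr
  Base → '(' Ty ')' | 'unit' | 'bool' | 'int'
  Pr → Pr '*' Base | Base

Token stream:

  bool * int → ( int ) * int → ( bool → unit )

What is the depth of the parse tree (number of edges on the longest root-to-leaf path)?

[Ty [Pr [Pr [Base bool]] * [Base int]] → [Ty [Pr [Pr [Base ( [Ty [Pr [Base int]]] )]] * [Base int]] → [Ty [Pr [Base ( [Ty [Pr [Base bool]] → [Ty [Pr [Base unit]]]] )]]]]]

9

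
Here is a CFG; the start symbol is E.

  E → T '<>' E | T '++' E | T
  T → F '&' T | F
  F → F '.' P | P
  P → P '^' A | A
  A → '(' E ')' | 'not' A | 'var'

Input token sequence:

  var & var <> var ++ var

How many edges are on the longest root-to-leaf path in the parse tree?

[E [T [F [P [A var]]] & [T [F [P [A var]]]]] <> [E [T [F [P [A var]]]] ++ [E [T [F [P [A var]]]]]]]

7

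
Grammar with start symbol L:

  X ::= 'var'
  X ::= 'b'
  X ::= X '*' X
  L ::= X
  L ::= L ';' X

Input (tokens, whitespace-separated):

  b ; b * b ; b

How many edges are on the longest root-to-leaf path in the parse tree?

4

[L [L [L [X b]] ; [X [X b] * [X b]]] ; [X b]]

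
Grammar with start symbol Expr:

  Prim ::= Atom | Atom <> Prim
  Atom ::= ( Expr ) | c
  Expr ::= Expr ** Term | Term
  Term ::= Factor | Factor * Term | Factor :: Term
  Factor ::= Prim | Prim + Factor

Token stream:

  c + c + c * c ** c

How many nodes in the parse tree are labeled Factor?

5

[Expr [Expr [Term [Factor [Prim [Atom c]] + [Factor [Prim [Atom c]] + [Factor [Prim [Atom c]]]]] * [Term [Factor [Prim [Atom c]]]]]] ** [Term [Factor [Prim [Atom c]]]]]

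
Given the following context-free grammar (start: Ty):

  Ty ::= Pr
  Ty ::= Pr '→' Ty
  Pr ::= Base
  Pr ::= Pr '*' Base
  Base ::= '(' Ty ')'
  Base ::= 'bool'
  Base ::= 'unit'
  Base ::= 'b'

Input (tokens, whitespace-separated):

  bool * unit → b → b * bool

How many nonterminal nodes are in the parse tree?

13

[Ty [Pr [Pr [Base bool]] * [Base unit]] → [Ty [Pr [Base b]] → [Ty [Pr [Pr [Base b]] * [Base bool]]]]]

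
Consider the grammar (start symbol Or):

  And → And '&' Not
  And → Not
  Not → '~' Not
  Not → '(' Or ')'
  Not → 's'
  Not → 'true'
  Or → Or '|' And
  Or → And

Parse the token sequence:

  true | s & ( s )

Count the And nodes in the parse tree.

4

[Or [Or [And [Not true]]] | [And [And [Not s]] & [Not ( [Or [And [Not s]]] )]]]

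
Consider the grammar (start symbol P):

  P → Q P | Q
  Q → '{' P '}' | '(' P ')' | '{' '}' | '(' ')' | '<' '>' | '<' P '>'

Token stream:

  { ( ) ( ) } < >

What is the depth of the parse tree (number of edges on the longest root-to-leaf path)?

5

[P [Q { [P [Q ( )] [P [Q ( )]]] }] [P [Q < >]]]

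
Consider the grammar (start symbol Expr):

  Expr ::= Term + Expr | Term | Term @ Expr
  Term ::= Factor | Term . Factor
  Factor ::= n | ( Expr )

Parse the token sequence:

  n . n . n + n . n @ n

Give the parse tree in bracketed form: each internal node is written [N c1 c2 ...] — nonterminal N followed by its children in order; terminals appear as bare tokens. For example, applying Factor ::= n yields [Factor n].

[Expr [Term [Term [Term [Factor n]] . [Factor n]] . [Factor n]] + [Expr [Term [Term [Factor n]] . [Factor n]] @ [Expr [Term [Factor n]]]]]

Expr
Term + Expr
Term . Factor + Expr
Term . Factor . Factor + Expr
Factor . Factor . Factor + Expr
n . Factor . Factor + Expr
n . n . Factor + Expr
n . n . n + Expr
n . n . n + Term @ Expr
n . n . n + Term . Factor @ Expr
n . n . n + Factor . Factor @ Expr
n . n . n + n . Factor @ Expr
n . n . n + n . n @ Expr
n . n . n + n . n @ Term
n . n . n + n . n @ Factor
n . n . n + n . n @ n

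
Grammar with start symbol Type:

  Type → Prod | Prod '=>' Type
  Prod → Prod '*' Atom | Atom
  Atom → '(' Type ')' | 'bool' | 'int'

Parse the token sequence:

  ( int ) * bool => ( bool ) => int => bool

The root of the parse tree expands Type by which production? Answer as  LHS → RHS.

[Type [Prod [Prod [Atom ( [Type [Prod [Atom int]]] )]] * [Atom bool]] => [Type [Prod [Atom ( [Type [Prod [Atom bool]]] )]] => [Type [Prod [Atom int]] => [Type [Prod [Atom bool]]]]]]

Type → Prod '=>' Type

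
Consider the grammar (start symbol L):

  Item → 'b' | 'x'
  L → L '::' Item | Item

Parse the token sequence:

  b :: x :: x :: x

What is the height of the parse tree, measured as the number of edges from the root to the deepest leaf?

[L [L [L [L [Item b]] :: [Item x]] :: [Item x]] :: [Item x]]

5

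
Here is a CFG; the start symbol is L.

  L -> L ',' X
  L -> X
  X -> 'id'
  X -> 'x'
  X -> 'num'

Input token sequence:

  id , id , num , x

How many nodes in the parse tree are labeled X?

4

[L [L [L [L [X id]] , [X id]] , [X num]] , [X x]]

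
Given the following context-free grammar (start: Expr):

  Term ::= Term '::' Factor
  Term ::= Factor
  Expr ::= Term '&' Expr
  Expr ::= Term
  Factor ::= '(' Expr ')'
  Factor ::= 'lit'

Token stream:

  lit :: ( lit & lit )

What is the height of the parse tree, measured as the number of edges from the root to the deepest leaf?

7

[Expr [Term [Term [Factor lit]] :: [Factor ( [Expr [Term [Factor lit]] & [Expr [Term [Factor lit]]]] )]]]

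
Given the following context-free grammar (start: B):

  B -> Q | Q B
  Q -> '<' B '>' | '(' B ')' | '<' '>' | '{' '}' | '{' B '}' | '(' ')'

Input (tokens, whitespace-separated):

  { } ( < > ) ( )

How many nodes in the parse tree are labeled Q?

4

[B [Q { }] [B [Q ( [B [Q < >]] )] [B [Q ( )]]]]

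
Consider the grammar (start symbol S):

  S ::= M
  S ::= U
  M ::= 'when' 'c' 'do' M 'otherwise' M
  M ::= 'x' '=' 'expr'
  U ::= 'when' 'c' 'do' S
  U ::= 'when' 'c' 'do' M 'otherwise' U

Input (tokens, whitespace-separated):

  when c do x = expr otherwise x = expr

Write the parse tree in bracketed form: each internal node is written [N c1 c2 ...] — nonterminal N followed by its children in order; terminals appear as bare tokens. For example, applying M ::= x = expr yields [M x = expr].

S
M
when c do M otherwise M
when c do x = expr otherwise M
when c do x = expr otherwise x = expr

[S [M when c do [M x = expr] otherwise [M x = expr]]]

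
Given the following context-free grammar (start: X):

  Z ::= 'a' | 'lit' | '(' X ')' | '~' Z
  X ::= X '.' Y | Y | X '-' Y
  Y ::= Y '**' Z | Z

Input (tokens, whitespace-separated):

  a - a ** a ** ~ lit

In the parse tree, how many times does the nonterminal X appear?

2

[X [X [Y [Z a]]] - [Y [Y [Y [Z a]] ** [Z a]] ** [Z ~ [Z lit]]]]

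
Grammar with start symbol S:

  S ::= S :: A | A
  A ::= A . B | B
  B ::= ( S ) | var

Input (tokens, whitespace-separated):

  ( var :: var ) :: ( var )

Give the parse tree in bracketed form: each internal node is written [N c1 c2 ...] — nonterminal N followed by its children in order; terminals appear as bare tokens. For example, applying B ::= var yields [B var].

[S [S [A [B ( [S [S [A [B var]]] :: [A [B var]]] )]]] :: [A [B ( [S [A [B var]]] )]]]

S
S :: A
A :: A
B :: A
( S ) :: A
( S :: A ) :: A
( A :: A ) :: A
( B :: A ) :: A
( var :: A ) :: A
( var :: B ) :: A
( var :: var ) :: A
( var :: var ) :: B
( var :: var ) :: ( S )
( var :: var ) :: ( A )
( var :: var ) :: ( B )
( var :: var ) :: ( var )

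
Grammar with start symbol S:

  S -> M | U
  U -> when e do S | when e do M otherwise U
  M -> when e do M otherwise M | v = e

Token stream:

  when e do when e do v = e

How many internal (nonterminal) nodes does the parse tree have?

6

[S [U when e do [S [U when e do [S [M v = e]]]]]]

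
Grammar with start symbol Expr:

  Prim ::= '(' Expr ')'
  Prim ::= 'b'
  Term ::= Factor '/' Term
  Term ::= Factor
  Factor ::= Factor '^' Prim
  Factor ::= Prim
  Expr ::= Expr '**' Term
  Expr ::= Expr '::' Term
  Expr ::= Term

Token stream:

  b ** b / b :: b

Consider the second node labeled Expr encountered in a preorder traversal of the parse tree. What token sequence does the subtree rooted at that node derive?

b ** b / b

[Expr [Expr [Expr [Term [Factor [Prim b]]]] ** [Term [Factor [Prim b]] / [Term [Factor [Prim b]]]]] :: [Term [Factor [Prim b]]]]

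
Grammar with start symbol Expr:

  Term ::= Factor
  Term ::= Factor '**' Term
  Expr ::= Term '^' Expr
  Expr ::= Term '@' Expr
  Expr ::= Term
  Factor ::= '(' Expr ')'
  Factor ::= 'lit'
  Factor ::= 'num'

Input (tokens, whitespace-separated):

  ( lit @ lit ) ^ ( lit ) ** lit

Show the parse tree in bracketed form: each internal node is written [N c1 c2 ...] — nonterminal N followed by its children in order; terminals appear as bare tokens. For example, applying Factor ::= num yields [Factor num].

[Expr [Term [Factor ( [Expr [Term [Factor lit]] @ [Expr [Term [Factor lit]]]] )]] ^ [Expr [Term [Factor ( [Expr [Term [Factor lit]]] )] ** [Term [Factor lit]]]]]

Expr
Term ^ Expr
Factor ^ Expr
( Expr ) ^ Expr
( Term @ Expr ) ^ Expr
( Factor @ Expr ) ^ Expr
( lit @ Expr ) ^ Expr
( lit @ Term ) ^ Expr
( lit @ Factor ) ^ Expr
( lit @ lit ) ^ Expr
( lit @ lit ) ^ Term
( lit @ lit ) ^ Factor ** Term
( lit @ lit ) ^ ( Expr ) ** Term
( lit @ lit ) ^ ( Term ) ** Term
( lit @ lit ) ^ ( Factor ) ** Term
( lit @ lit ) ^ ( lit ) ** Term
( lit @ lit ) ^ ( lit ) ** Factor
( lit @ lit ) ^ ( lit ) ** lit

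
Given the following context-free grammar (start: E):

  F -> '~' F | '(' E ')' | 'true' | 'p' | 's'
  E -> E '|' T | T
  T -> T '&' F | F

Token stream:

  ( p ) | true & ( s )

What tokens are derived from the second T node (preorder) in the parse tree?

p

[E [E [T [F ( [E [T [F p]]] )]]] | [T [T [F true]] & [F ( [E [T [F s]]] )]]]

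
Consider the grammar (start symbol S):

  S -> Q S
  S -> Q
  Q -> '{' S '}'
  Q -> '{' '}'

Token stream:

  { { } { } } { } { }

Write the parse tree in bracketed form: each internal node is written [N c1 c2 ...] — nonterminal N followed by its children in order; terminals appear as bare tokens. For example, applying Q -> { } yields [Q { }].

[S [Q { [S [Q { }] [S [Q { }]]] }] [S [Q { }] [S [Q { }]]]]

S
Q S
{ S } S
{ Q S } S
{ { } S } S
{ { } Q } S
{ { } { } } S
{ { } { } } Q S
{ { } { } } { } S
{ { } { } } { } Q
{ { } { } } { } { }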